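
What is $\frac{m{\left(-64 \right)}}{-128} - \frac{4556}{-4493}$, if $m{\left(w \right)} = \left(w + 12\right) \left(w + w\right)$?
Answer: $- \frac{229080}{4493} \approx -50.986$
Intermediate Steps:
$m{\left(w \right)} = 2 w \left(12 + w\right)$ ($m{\left(w \right)} = \left(12 + w\right) 2 w = 2 w \left(12 + w\right)$)
$\frac{m{\left(-64 \right)}}{-128} - \frac{4556}{-4493} = \frac{2 \left(-64\right) \left(12 - 64\right)}{-128} - \frac{4556}{-4493} = 2 \left(-64\right) \left(-52\right) \left(- \frac{1}{128}\right) - - \frac{4556}{4493} = 6656 \left(- \frac{1}{128}\right) + \frac{4556}{4493} = -52 + \frac{4556}{4493} = - \frac{229080}{4493}$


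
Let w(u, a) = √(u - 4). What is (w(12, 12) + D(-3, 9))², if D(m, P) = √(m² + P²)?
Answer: 98 + 24*√5 ≈ 151.67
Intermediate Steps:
w(u, a) = √(-4 + u)
D(m, P) = √(P² + m²)
(w(12, 12) + D(-3, 9))² = (√(-4 + 12) + √(9² + (-3)²))² = (√8 + √(81 + 9))² = (2*√2 + √90)² = (2*√2 + 3*√10)²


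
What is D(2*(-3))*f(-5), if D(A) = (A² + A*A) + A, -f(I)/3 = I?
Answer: 990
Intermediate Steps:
f(I) = -3*I
D(A) = A + 2*A² (D(A) = (A² + A²) + A = 2*A² + A = A + 2*A²)
D(2*(-3))*f(-5) = ((2*(-3))*(1 + 2*(2*(-3))))*(-3*(-5)) = -6*(1 + 2*(-6))*15 = -6*(1 - 12)*15 = -6*(-11)*15 = 66*15 = 990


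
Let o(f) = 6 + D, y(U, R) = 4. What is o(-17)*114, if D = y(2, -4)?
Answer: 1140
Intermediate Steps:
D = 4
o(f) = 10 (o(f) = 6 + 4 = 10)
o(-17)*114 = 10*114 = 1140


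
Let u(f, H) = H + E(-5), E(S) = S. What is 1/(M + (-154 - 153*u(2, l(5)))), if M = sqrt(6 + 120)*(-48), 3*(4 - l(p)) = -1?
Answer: 13/71900 - 9*sqrt(14)/17975 ≈ -0.0016926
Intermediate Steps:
l(p) = 13/3 (l(p) = 4 - 1/3*(-1) = 4 + 1/3 = 13/3)
u(f, H) = -5 + H (u(f, H) = H - 5 = -5 + H)
M = -144*sqrt(14) (M = sqrt(126)*(-48) = (3*sqrt(14))*(-48) = -144*sqrt(14) ≈ -538.80)
1/(M + (-154 - 153*u(2, l(5)))) = 1/(-144*sqrt(14) + (-154 - 153*(-5 + 13/3))) = 1/(-144*sqrt(14) + (-154 - 153*(-2/3))) = 1/(-144*sqrt(14) + (-154 + 102)) = 1/(-144*sqrt(14) - 52) = 1/(-52 - 144*sqrt(14))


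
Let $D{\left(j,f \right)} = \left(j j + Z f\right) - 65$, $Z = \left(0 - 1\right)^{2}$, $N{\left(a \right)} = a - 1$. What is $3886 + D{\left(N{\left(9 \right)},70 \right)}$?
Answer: $3955$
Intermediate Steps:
$N{\left(a \right)} = -1 + a$ ($N{\left(a \right)} = a - 1 = -1 + a$)
$Z = 1$ ($Z = \left(-1\right)^{2} = 1$)
$D{\left(j,f \right)} = -65 + f + j^{2}$ ($D{\left(j,f \right)} = \left(j j + 1 f\right) - 65 = \left(j^{2} + f\right) - 65 = \left(f + j^{2}\right) - 65 = -65 + f + j^{2}$)
$3886 + D{\left(N{\left(9 \right)},70 \right)} = 3886 + \left(-65 + 70 + \left(-1 + 9\right)^{2}\right) = 3886 + \left(-65 + 70 + 8^{2}\right) = 3886 + \left(-65 + 70 + 64\right) = 3886 + 69 = 3955$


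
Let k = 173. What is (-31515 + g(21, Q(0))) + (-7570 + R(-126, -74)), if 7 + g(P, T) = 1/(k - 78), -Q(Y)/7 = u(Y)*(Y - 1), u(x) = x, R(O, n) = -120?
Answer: -3725139/95 ≈ -39212.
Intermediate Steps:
Q(Y) = -7*Y*(-1 + Y) (Q(Y) = -7*Y*(Y - 1) = -7*Y*(-1 + Y))
g(P, T) = -664/95 (g(P, T) = -7 + 1/(173 - 78) = -7 + 1/95 = -664/95)
(-31515 + g(21, Q(0))) + (-7570 + R(-126, -74)) = (-31515 - 664/95) + (-7570 - 120) = -2994589/95 - 7690 = -3725139/95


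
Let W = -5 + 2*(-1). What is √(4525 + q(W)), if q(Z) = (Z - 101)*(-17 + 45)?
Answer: √1501 ≈ 38.743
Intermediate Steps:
W = -7 (W = -5 - 2 = -7)
q(Z) = -2828 + 28*Z (q(Z) = (-101 + Z)*28 = -2828 + 28*Z)
√(4525 + q(W)) = √(4525 + (-2828 + 28*(-7))) = √(4525 + (-2828 - 196)) = √(4525 - 3024) = √1501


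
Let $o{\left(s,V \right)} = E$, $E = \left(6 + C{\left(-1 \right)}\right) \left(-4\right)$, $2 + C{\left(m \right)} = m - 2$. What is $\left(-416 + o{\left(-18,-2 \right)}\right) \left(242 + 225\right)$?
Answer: $-196140$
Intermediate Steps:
$C{\left(m \right)} = -4 + m$ ($C{\left(m \right)} = -2 + \left(m - 2\right) = -2 + \left(-2 + m\right) = -4 + m$)
$E = -4$ ($E = \left(6 - 5\right) \left(-4\right) = 1 \left(-4\right) = -4$)
$o{\left(s,V \right)} = -4$
$\left(-416 + o{\left(-18,-2 \right)}\right) \left(242 + 225\right) = \left(-416 - 4\right) \left(242 + 225\right) = \left(-420\right) 467 = -196140$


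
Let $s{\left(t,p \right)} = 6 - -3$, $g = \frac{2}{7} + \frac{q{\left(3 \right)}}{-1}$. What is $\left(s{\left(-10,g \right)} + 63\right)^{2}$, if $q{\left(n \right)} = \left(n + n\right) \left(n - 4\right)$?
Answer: $5184$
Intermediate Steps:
$q{\left(n \right)} = 2 n \left(-4 + n\right)$
$g = \frac{44}{7}$ ($g = \frac{2}{7} + \frac{2 \cdot 3 \left(-4 + 3\right)}{-1} = 2 \cdot \frac{1}{7} + 2 \cdot 3 \left(-1\right) \left(-1\right) = \frac{2}{7} - -6 = \frac{2}{7} + 6 = \frac{44}{7} \approx 6.2857$)
$s{\left(t,p \right)} = 9$ ($s{\left(t,p \right)} = 6 + 3 = 9$)
$\left(s{\left(-10,g \right)} + 63\right)^{2} = \left(9 + 63\right)^{2} = 72^{2} = 5184$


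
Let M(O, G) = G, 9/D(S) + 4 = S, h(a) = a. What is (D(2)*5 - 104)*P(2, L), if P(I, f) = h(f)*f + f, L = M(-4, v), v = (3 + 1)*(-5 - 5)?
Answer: -197340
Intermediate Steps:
v = -40 (v = 4*(-10) = -40)
D(S) = 9/(-4 + S)
L = -40
P(I, f) = f + f² (P(I, f) = f*f + f = f² + f = f + f²)
(D(2)*5 - 104)*P(2, L) = ((9/(-4 + 2))*5 - 104)*(-40*(1 - 40)) = ((9/(-2))*5 - 104)*(-40*(-39)) = ((9*(-½))*5 - 104)*1560 = (-9/2*5 - 104)*1560 = (-45/2 - 104)*1560 = -253/2*1560 = -197340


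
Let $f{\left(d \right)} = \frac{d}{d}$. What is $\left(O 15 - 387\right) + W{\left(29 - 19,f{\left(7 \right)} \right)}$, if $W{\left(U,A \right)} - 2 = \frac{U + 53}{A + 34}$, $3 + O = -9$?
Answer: $- \frac{2816}{5} \approx -563.2$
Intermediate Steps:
$O = -12$ ($O = -3 - 9 = -12$)
$f{\left(d \right)} = 1$
$W{\left(U,A \right)} = 2 + \frac{53 + U}{34 + A}$ ($W{\left(U,A \right)} = 2 + \frac{U + 53}{A + 34} = 2 + \frac{53 + U}{34 + A}$)
$\left(O 15 - 387\right) + W{\left(29 - 19,f{\left(7 \right)} \right)} = \left(\left(-12\right) 15 - 387\right) + \frac{121 + \left(29 - 19\right) + 2 \cdot 1}{34 + 1} = \left(-180 - 387\right) + \frac{121 + 10 + 2}{35} = -567 + \frac{1}{35} \cdot 133 = -567 + \frac{19}{5} = - \frac{2816}{5}$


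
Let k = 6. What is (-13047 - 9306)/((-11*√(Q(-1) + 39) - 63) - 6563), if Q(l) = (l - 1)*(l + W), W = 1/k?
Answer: 222166467/65848433 - 245883*√366/131696866 ≈ 3.3382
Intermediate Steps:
W = ⅙ (W = 1/6 = ⅙ ≈ 0.16667)
Q(l) = (-1 + l)*(⅙ + l) (Q(l) = (l - 1)*(l + ⅙) = (-1 + l)*(⅙ + l))
(-13047 - 9306)/((-11*√(Q(-1) + 39) - 63) - 6563) = (-13047 - 9306)/((-11*√((-⅙ + (-1)² - ⅚*(-1)) + 39) - 63) - 6563) = -22353/((-11*√((-⅙ + 1 + ⅚) + 39) - 63) - 6563) = -22353/((-11*√(5/3 + 39) - 63) - 6563) = -22353/((-11*√366/3 - 63) - 6563) = -22353/((-63 - 11*√366/3) - 6563) = -22353/(-6626 - 11*√366/3)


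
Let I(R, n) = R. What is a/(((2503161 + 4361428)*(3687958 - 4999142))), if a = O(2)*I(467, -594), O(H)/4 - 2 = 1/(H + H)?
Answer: -4203/9000739263376 ≈ -4.6696e-10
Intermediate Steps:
O(H) = 8 + 2/H (O(H) = 8 + 4/(H + H) = 8 + 4/((2*H)) = 8 + 4*(1/(2*H)) = 8 + 2/H)
a = 4203 (a = (8 + 2/2)*467 = (8 + 2*(½))*467 = (8 + 1)*467 = 9*467 = 4203)
a/(((2503161 + 4361428)*(3687958 - 4999142))) = 4203/(((2503161 + 4361428)*(3687958 - 4999142))) = 4203/((6864589*(-1311184))) = 4203/(-9000739263376) = 4203*(-1/9000739263376) = -4203/9000739263376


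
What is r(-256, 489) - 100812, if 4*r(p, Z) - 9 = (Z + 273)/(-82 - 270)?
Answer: -70970445/704 ≈ -1.0081e+5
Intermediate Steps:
r(p, Z) = 2895/1408 - Z/1408 (r(p, Z) = 9/4 + ((Z + 273)/(-82 - 270))/4 = 9/4 + ((273 + Z)/(-352))/4 = 9/4 + ((273 + Z)*(-1/352))/4 = 9/4 + (-273/352 - Z/352)/4 = 9/4 + (-273/1408 - Z/1408) = 2895/1408 - Z/1408)
r(-256, 489) - 100812 = (2895/1408 - 1/1408*489) - 100812 = (2895/1408 - 489/1408) - 100812 = 1203/704 - 100812 = -70970445/704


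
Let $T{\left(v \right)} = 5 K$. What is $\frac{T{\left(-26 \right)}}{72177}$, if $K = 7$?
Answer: $\frac{5}{10311} \approx 0.00048492$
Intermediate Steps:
$T{\left(v \right)} = 35$ ($T{\left(v \right)} = 5 \cdot 7 = 35$)
$\frac{T{\left(-26 \right)}}{72177} = \frac{35}{72177} = 35 \cdot \frac{1}{72177} = \frac{5}{10311}$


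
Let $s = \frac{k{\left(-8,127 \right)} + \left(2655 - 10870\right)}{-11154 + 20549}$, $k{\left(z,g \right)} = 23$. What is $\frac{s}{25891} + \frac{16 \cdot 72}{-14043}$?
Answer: $- \frac{93444789632}{1138634268545} \approx -0.082067$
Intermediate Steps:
$s = - \frac{8192}{9395}$ ($s = \frac{23 + \left(2655 - 10870\right)}{-11154 + 20549} = \frac{23 + \left(2655 - 10870\right)}{9395} = \left(23 - 8215\right) \frac{1}{9395} = \left(-8192\right) \frac{1}{9395} = - \frac{8192}{9395} \approx -0.87195$)
$\frac{s}{25891} + \frac{16 \cdot 72}{-14043} = - \frac{8192}{9395 \cdot 25891} + \frac{16 \cdot 72}{-14043} = \left(- \frac{8192}{9395}\right) \frac{1}{25891} + 1152 \left(- \frac{1}{14043}\right) = - \frac{8192}{243245945} - \frac{384}{4681} = - \frac{93444789632}{1138634268545}$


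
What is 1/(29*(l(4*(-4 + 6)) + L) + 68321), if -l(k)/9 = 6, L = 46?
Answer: 1/68089 ≈ 1.4687e-5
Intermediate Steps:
l(k) = -54 (l(k) = -9*6 = -54)
1/(29*(l(4*(-4 + 6)) + L) + 68321) = 1/(29*(-54 + 46) + 68321) = 1/(29*(-8) + 68321) = 1/(-232 + 68321) = 1/68089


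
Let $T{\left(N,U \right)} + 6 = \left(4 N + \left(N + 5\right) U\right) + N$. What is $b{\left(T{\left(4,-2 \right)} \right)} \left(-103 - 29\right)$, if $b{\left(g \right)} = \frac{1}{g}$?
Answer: $33$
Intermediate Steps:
$T{\left(N,U \right)} = -6 + 5 N + U \left(5 + N\right)$ ($T{\left(N,U \right)} = -6 + \left(\left(4 N + \left(N + 5\right) U\right) + N\right) = -6 + \left(\left(4 N + \left(5 + N\right) U\right) + N\right) = -6 + \left(\left(4 N + U \left(5 + N\right)\right) + N\right) = -6 + \left(5 N + U \left(5 + N\right)\right) = -6 + 5 N + U \left(5 + N\right)$)
$b{\left(T{\left(4,-2 \right)} \right)} \left(-103 - 29\right) = \frac{-103 - 29}{-6 + 5 \cdot 4 + 5 \left(-2\right) + 4 \left(-2\right)} = \frac{1}{-6 + 20 - 10 - 8} \left(-132\right) = \frac{1}{-4} \left(-132\right) = \left(- \frac{1}{4}\right) \left(-132\right) = 33$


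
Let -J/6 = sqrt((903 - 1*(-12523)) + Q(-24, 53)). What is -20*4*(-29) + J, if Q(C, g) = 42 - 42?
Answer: 2320 - 42*sqrt(274) ≈ 1624.8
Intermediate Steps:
Q(C, g) = 0
J = -42*sqrt(274) (J = -6*sqrt((903 - 1*(-12523)) + 0) = -6*sqrt((903 + 12523) + 0) = -6*sqrt(13426 + 0) = -42*sqrt(274) ≈ -695.22)
-20*4*(-29) + J = -20*4*(-29) - 42*sqrt(274) = -80*(-29) - 42*sqrt(274) = 2320 - 42*sqrt(274)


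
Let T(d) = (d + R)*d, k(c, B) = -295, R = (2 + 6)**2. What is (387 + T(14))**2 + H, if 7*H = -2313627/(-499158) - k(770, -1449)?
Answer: 2547766762661/1164702 ≈ 2.1875e+6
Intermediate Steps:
R = 64 (R = 8**2 = 64)
T(d) = d*(64 + d) (T(d) = (d + 64)*d = (64 + d)*d = d*(64 + d))
H = 49855079/1164702 (H = (-2313627/(-499158) - 1*(-295))/7 = (-2313627*(-1/499158) + 295)/7 = (771209/166386 + 295)/7 = (1/7)*(49855079/166386) = 49855079/1164702 ≈ 42.805)
(387 + T(14))**2 + H = (387 + 14*(64 + 14))**2 + 49855079/1164702 = (387 + 14*78)**2 + 49855079/1164702 = (387 + 1092)**2 + 49855079/1164702 = 1479**2 + 49855079/1164702 = 2187441 + 49855079/1164702 = 2547766762661/1164702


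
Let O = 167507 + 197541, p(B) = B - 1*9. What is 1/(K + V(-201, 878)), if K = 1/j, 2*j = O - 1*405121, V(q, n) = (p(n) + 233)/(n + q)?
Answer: 27129421/44159092 ≈ 0.61436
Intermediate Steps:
p(B) = -9 + B (p(B) = B - 9 = -9 + B)
O = 365048
V(q, n) = (224 + n)/(n + q) (V(q, n) = ((-9 + n) + 233)/(n + q) = (224 + n)/(n + q))
j = -40073/2 (j = (365048 - 1*405121)/2 = (365048 - 405121)/2 = (½)*(-40073) = -40073/2 ≈ -20037.)
K = -2/40073 (K = 1/(-40073/2) = -2/40073 ≈ -4.9909e-5)
1/(K + V(-201, 878)) = 1/(-2/40073 + (224 + 878)/(878 - 201)) = 1/(-2/40073 + 1102/677) = 1/(44159092/27129421) = 27129421/44159092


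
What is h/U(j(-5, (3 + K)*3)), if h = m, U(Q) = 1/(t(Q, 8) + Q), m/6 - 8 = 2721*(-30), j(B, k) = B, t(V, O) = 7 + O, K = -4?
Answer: -4897320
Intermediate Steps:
m = -489732 (m = 48 + 6*(2721*(-30)) = 48 + 6*(-81630) = 48 - 489780 = -489732)
U(Q) = 1/(15 + Q) (U(Q) = 1/((7 + 8) + Q) = 1/(15 + Q))
h = -489732
h/U(j(-5, (3 + K)*3)) = -489732/(1/(15 - 5)) = -489732/(1/10) = -489732/1/10 = -489732*10 = -4897320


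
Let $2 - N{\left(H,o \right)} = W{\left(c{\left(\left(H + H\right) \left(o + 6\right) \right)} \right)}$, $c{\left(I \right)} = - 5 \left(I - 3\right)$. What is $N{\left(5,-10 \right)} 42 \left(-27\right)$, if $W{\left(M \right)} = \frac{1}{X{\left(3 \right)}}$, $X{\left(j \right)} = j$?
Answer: $-1890$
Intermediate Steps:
$c{\left(I \right)} = 15 - 5 I$ ($c{\left(I \right)} = - 5 \left(-3 + I\right) = 15 - 5 I$)
$W{\left(M \right)} = \frac{1}{3}$
$N{\left(H,o \right)} = \frac{5}{3}$ ($N{\left(H,o \right)} = 2 - \frac{1}{3} = \frac{5}{3}$)
$N{\left(5,-10 \right)} 42 \left(-27\right) = \frac{5}{3} \cdot 42 \left(-27\right) = 70 \left(-27\right) = -1890$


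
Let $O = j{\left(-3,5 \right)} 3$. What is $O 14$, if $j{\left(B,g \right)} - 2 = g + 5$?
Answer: $504$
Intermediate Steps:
$j{\left(B,g \right)} = 7 + g$ ($j{\left(B,g \right)} = 2 + \left(g + 5\right) = 2 + \left(5 + g\right) = 7 + g$)
$O = 36$ ($O = \left(7 + 5\right) 3 = 12 \cdot 3 = 36$)
$O 14 = 36 \cdot 14 = 504$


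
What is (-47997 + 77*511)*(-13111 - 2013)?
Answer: 130822600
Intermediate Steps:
(-47997 + 77*511)*(-13111 - 2013) = (-47997 + 39347)*(-15124) = -8650*(-15124) = 130822600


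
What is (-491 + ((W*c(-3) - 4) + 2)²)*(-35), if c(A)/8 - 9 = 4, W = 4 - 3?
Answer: -346955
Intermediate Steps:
W = 1
c(A) = 104 (c(A) = 72 + 8*4 = 72 + 32 = 104)
(-491 + ((W*c(-3) - 4) + 2)²)*(-35) = (-491 + ((1*104 - 4) + 2)²)*(-35) = (-491 + ((104 - 4) + 2)²)*(-35) = (-491 + (100 + 2)²)*(-35) = (-491 + 102²)*(-35) = (-491 + 10404)*(-35) = 9913*(-35) = -346955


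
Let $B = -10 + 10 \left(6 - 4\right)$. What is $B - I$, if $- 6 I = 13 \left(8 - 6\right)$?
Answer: $\frac{43}{3} \approx 14.333$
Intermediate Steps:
$I = - \frac{13}{3}$ ($I = - \frac{13 \left(8 - 6\right)}{6} = - \frac{13 \cdot 2}{6} = \left(- \frac{1}{6}\right) 26 = - \frac{13}{3} \approx -4.3333$)
$B = 10$ ($B = -10 + 10 \cdot 2 = -10 + 20 = 10$)
$B - I = 10 - - \frac{13}{3} = 10 + \frac{13}{3} = \frac{43}{3}$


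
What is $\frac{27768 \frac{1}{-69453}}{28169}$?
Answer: $- \frac{9256}{652140519} \approx -1.4193 \cdot 10^{-5}$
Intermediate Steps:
$\frac{27768 \frac{1}{-69453}}{28169} = 27768 \left(- \frac{1}{69453}\right) \frac{1}{28169} = \left(- \frac{9256}{23151}\right) \frac{1}{28169} = - \frac{9256}{652140519}$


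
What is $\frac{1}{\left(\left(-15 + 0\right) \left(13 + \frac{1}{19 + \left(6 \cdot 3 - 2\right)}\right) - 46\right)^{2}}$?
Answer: $\frac{49}{2856100} \approx 1.7156 \cdot 10^{-5}$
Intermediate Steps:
$\frac{1}{\left(\left(-15 + 0\right) \left(13 + \frac{1}{19 + \left(6 \cdot 3 - 2\right)}\right) - 46\right)^{2}} = \frac{1}{\left(- 15 \left(13 + \frac{1}{19 + \left(18 - 2\right)}\right) - 46\right)^{2}} = \frac{1}{\left(- 15 \left(13 + \frac{1}{19 + 16}\right) - 46\right)^{2}} = \frac{1}{\left(- 15 \left(13 + \frac{1}{35}\right) - 46\right)^{2}} = \frac{1}{\left(\left(-15\right) \frac{456}{35} - 46\right)^{2}} = \frac{1}{\left(- \frac{1368}{7} - 46\right)^{2}} = \frac{1}{\left(- \frac{1690}{7}\right)^{2}} = \frac{1}{\frac{2856100}{49}} = \frac{49}{2856100}$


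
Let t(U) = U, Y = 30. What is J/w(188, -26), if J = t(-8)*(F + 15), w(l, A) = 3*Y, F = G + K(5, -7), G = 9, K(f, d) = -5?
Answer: -76/45 ≈ -1.6889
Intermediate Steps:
F = 4 (F = 9 - 5 = 4)
w(l, A) = 90 (w(l, A) = 3*30 = 90)
J = -152 (J = -8*(4 + 15) = -8*19 = -152)
J/w(188, -26) = -152/90 = -152*1/90 = -76/45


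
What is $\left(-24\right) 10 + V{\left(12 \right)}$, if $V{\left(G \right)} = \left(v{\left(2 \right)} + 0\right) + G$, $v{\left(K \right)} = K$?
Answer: $-226$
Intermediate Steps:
$V{\left(G \right)} = 2 + G$ ($V{\left(G \right)} = \left(2 + 0\right) + G = 2 + G$)
$\left(-24\right) 10 + V{\left(12 \right)} = \left(-24\right) 10 + \left(2 + 12\right) = -240 + 14 = -226$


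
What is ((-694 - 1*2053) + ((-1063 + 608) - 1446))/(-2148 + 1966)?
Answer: 332/13 ≈ 25.538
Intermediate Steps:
((-694 - 1*2053) + ((-1063 + 608) - 1446))/(-2148 + 1966) = ((-694 - 2053) + (-455 - 1446))/(-182) = (-2747 - 1901)*(-1/182) = -4648*(-1/182) = 332/13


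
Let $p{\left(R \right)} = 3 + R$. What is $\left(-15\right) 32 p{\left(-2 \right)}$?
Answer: $-480$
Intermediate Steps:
$\left(-15\right) 32 p{\left(-2 \right)} = \left(-15\right) 32 \left(3 - 2\right) = \left(-480\right) 1 = -480$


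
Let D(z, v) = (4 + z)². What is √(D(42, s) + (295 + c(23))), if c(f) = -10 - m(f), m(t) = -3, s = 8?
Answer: 2*√601 ≈ 49.031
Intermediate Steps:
c(f) = -7 (c(f) = -10 - 1*(-3) = -10 + 3 = -7)
√(D(42, s) + (295 + c(23))) = √((4 + 42)² + (295 - 7)) = √(46² + 288) = √(2116 + 288) = √2404 = 2*√601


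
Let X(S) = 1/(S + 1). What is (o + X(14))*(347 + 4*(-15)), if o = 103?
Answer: 443702/15 ≈ 29580.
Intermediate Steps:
X(S) = 1/(1 + S)
(o + X(14))*(347 + 4*(-15)) = (103 + 1/(1 + 14))*(347 + 4*(-15)) = (103 + 1/15)*(347 - 60) = (103 + 1/15)*287 = (1546/15)*287 = 443702/15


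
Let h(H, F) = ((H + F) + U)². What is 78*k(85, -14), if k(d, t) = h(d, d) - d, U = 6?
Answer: 2409498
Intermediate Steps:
h(H, F) = (6 + F + H)² (h(H, F) = ((H + F) + 6)² = ((F + H) + 6)² = (6 + F + H)²)
k(d, t) = (6 + 2*d)² - d (k(d, t) = (6 + d + d)² - d = (6 + 2*d)² - d)
78*k(85, -14) = 78*(-1*85 + 4*(3 + 85)²) = 78*(-85 + 4*88²) = 78*(-85 + 4*7744) = 78*(-85 + 30976) = 78*30891 = 2409498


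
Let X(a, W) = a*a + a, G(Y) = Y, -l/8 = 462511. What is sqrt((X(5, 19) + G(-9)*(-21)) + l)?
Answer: I*sqrt(3699869) ≈ 1923.5*I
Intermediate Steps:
l = -3700088 (l = -8*462511 = -3700088)
X(a, W) = a + a**2 (X(a, W) = a**2 + a = a + a**2)
sqrt((X(5, 19) + G(-9)*(-21)) + l) = sqrt((5*(1 + 5) - 9*(-21)) - 3700088) = sqrt((5*6 + 189) - 3700088) = sqrt((30 + 189) - 3700088) = sqrt(219 - 3700088) = sqrt(-3699869) = I*sqrt(3699869)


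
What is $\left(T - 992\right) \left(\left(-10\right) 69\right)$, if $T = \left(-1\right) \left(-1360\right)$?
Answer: $-253920$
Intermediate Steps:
$T = 1360$
$\left(T - 992\right) \left(\left(-10\right) 69\right) = \left(1360 - 992\right) \left(\left(-10\right) 69\right) = 368 \left(-690\right) = -253920$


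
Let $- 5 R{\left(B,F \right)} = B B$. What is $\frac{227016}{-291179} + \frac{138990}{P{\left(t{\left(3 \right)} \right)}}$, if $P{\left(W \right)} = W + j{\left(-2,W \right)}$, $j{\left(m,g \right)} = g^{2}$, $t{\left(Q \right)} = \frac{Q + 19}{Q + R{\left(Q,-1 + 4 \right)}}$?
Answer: $\frac{36351454185}{92886101} \approx 391.35$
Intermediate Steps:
$R{\left(B,F \right)} = - \frac{B^{2}}{5}$ ($R{\left(B,F \right)} = - \frac{B B}{5} = - \frac{B^{2}}{5}$)
$t{\left(Q \right)} = \frac{19 + Q}{Q - \frac{Q^{2}}{5}}$ ($t{\left(Q \right)} = \frac{Q + 19}{Q - \frac{Q^{2}}{5}} = \frac{19 + Q}{Q - \frac{Q^{2}}{5}}$)
$P{\left(W \right)} = W + W^{2}$
$\frac{227016}{-291179} + \frac{138990}{P{\left(t{\left(3 \right)} \right)}} = \frac{227016}{-291179} + \frac{138990}{\frac{5 \left(-19 - 3\right)}{3 \left(-5 + 3\right)} \left(1 + \frac{5 \left(-19 - 3\right)}{3 \left(-5 + 3\right)}\right)} = 227016 \left(- \frac{1}{291179}\right) + \frac{138990}{5 \cdot \frac{1}{3} \frac{1}{-2} \left(-19 - 3\right) \left(1 + 5 \cdot \frac{1}{3} \frac{1}{-2} \left(-19 - 3\right)\right)} = - \frac{227016}{291179} + \frac{138990}{5 \cdot \frac{1}{3} \left(- \frac{1}{2}\right) \left(-22\right) \left(1 + 5 \cdot \frac{1}{3} \left(- \frac{1}{2}\right) \left(-22\right)\right)} = - \frac{227016}{291179} + \frac{138990}{\frac{55}{3} \left(1 + \frac{55}{3}\right)} = - \frac{227016}{291179} + \frac{138990}{\frac{55}{3} \cdot \frac{58}{3}} = - \frac{227016}{291179} + \frac{138990}{\frac{3190}{9}} = - \frac{227016}{291179} + 138990 \cdot \frac{9}{3190} = - \frac{227016}{291179} + \frac{125091}{319} = \frac{36351454185}{92886101}$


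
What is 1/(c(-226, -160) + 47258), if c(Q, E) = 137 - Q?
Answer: 1/47621 ≈ 2.0999e-5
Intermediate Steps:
1/(c(-226, -160) + 47258) = 1/((137 - 1*(-226)) + 47258) = 1/((137 + 226) + 47258) = 1/(363 + 47258) = 1/47621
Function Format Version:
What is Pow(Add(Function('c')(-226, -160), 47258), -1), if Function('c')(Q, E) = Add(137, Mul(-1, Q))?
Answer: Rational(1, 47621) ≈ 2.0999e-5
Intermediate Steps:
Pow(Add(Function('c')(-226, -160), 47258), -1) = Pow(Add(Add(137, Mul(-1, -226)), 47258), -1) = Pow(Add(Add(137, 226), 47258), -1) = Pow(Add(363, 47258), -1) = Pow(47621, -1) = Rational(1, 47621)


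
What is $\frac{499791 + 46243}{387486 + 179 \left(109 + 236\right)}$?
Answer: $\frac{546034}{449241} \approx 1.2155$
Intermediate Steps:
$\frac{499791 + 46243}{387486 + 179 \left(109 + 236\right)} = \frac{546034}{387486 + 179 \cdot 345} = \frac{546034}{387486 + 61755} = \frac{546034}{449241}$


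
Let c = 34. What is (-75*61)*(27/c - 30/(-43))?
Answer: -9978075/1462 ≈ -6824.9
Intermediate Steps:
(-75*61)*(27/c - 30/(-43)) = (-75*61)*(27/34 - 30/(-43)) = -4575*(27*(1/34) - 30*(-1/43)) = -4575*(27/34 + 30/43) = -4575*2181/1462 = -9978075/1462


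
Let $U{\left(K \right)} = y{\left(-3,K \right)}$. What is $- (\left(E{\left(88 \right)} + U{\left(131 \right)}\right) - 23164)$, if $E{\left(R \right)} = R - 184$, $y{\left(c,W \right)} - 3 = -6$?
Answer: $23263$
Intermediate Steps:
$y{\left(c,W \right)} = -3$ ($y{\left(c,W \right)} = 3 - 6 = -3$)
$U{\left(K \right)} = -3$
$E{\left(R \right)} = -184 + R$
$- (\left(E{\left(88 \right)} + U{\left(131 \right)}\right) - 23164) = - (\left(\left(-184 + 88\right) - 3\right) - 23164) = - (\left(-96 - 3\right) - 23164) = - (-99 - 23164) = \left(-1\right) \left(-23263\right) = 23263$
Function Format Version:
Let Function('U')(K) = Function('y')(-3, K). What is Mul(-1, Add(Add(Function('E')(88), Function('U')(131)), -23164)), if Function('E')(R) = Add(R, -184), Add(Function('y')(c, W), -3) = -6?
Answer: 23263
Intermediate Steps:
Function('y')(c, W) = -3 (Function('y')(c, W) = Add(3, -6) = -3)
Function('U')(K) = -3
Function('E')(R) = Add(-184, R)
Mul(-1, Add(Add(Function('E')(88), Function('U')(131)), -23164)) = Mul(-1, Add(Add(Add(-184, 88), -3), -23164)) = Mul(-1, Add(Add(-96, -3), -23164)) = Mul(-1, Add(-99, -23164)) = Mul(-1, -23263) = 23263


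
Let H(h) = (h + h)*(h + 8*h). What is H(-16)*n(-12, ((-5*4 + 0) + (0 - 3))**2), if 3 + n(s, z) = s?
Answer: -69120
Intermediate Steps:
H(h) = 18*h**2 (H(h) = (2*h)*(9*h) = 18*h**2)
n(s, z) = -3 + s
H(-16)*n(-12, ((-5*4 + 0) + (0 - 3))**2) = (18*(-16)**2)*(-3 - 12) = (18*256)*(-15) = 4608*(-15) = -69120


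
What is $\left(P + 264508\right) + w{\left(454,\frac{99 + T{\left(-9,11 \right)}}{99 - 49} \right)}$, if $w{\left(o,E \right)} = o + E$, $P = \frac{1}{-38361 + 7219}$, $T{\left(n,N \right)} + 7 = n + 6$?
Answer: $\frac{103143775447}{389275} \approx 2.6496 \cdot 10^{5}$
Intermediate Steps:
$T{\left(n,N \right)} = -1 + n$ ($T{\left(n,N \right)} = -7 + \left(n + 6\right) = -7 + \left(6 + n\right) = -1 + n$)
$P = - \frac{1}{31142}$ ($P = \frac{1}{-31142} = - \frac{1}{31142} \approx -3.2111 \cdot 10^{-5}$)
$w{\left(o,E \right)} = E + o$
$\left(P + 264508\right) + w{\left(454,\frac{99 + T{\left(-9,11 \right)}}{99 - 49} \right)} = \left(- \frac{1}{31142} + 264508\right) + \left(\frac{99 - 10}{99 - 49} + 454\right) = \frac{8237308135}{31142} + \left(\frac{99 - 10}{50} + 454\right) = \frac{8237308135}{31142} + \left(89 \cdot \frac{1}{50} + 454\right) = \frac{8237308135}{31142} + \left(\frac{89}{50} + 454\right) = \frac{8237308135}{31142} + \frac{22789}{50} = \frac{103143775447}{389275}$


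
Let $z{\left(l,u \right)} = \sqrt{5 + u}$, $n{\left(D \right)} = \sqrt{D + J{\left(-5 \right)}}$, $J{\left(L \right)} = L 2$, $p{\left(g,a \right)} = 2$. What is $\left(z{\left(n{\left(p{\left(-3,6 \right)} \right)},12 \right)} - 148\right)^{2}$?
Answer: $\left(148 - \sqrt{17}\right)^{2} \approx 20701.0$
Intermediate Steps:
$J{\left(L \right)} = 2 L$
$n{\left(D \right)} = \sqrt{-10 + D}$ ($n{\left(D \right)} = \sqrt{D + 2 \left(-5\right)} = \sqrt{D - 10} = \sqrt{-10 + D}$)
$\left(z{\left(n{\left(p{\left(-3,6 \right)} \right)},12 \right)} - 148\right)^{2} = \left(\sqrt{5 + 12} - 148\right)^{2} = \left(\sqrt{17} - 148\right)^{2} = \left(-148 + \sqrt{17}\right)^{2}$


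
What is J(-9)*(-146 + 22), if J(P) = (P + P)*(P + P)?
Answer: -40176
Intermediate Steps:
J(P) = 4*P**2 (J(P) = (2*P)*(2*P) = 4*P**2)
J(-9)*(-146 + 22) = (4*(-9)**2)*(-146 + 22) = (4*81)*(-124) = 324*(-124) = -40176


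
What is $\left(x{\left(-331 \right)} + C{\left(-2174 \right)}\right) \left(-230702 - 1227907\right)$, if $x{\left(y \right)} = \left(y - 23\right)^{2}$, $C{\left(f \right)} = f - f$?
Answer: $-182787045444$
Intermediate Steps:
$C{\left(f \right)} = 0$
$x{\left(y \right)} = \left(-23 + y\right)^{2}$
$\left(x{\left(-331 \right)} + C{\left(-2174 \right)}\right) \left(-230702 - 1227907\right) = \left(\left(-23 - 331\right)^{2} + 0\right) \left(-230702 - 1227907\right) = \left(\left(-354\right)^{2} + 0\right) \left(-1458609\right) = \left(125316 + 0\right) \left(-1458609\right) = 125316 \left(-1458609\right) = -182787045444$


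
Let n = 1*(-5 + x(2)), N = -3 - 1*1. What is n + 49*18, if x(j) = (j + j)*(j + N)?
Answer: 869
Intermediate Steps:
N = -4 (N = -3 - 1 = -4)
x(j) = 2*j*(-4 + j) (x(j) = (j + j)*(j - 4) = (2*j)*(-4 + j) = 2*j*(-4 + j))
n = -13 (n = 1*(-5 + 2*2*(-4 + 2)) = 1*(-5 + 2*2*(-2)) = 1*(-5 - 8) = 1*(-13) = -13)
n + 49*18 = -13 + 49*18 = -13 + 882 = 869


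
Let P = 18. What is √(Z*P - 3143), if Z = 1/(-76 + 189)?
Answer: I*√40130933/113 ≈ 56.061*I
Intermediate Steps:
Z = 1/113 ≈ 0.0088496
√(Z*P - 3143) = √((1/113)*18 - 3143) = √(18/113 - 3143) = √(-355141/113) = I*√40130933/113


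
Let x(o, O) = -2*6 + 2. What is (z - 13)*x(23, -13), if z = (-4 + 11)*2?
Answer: -10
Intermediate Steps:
z = 14 (z = 7*2 = 14)
x(o, O) = -10 (x(o, O) = -12 + 2 = -10)
(z - 13)*x(23, -13) = (14 - 13)*(-10) = 1*(-10) = -10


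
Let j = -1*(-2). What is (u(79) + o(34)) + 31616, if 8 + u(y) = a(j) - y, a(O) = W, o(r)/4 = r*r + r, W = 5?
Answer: 36294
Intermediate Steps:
o(r) = 4*r + 4*r² (o(r) = 4*(r*r + r) = 4*(r² + r) = 4*(r + r²) = 4*r + 4*r²)
j = 2
a(O) = 5
u(y) = -3 - y (u(y) = -8 + (5 - y) = -3 - y)
(u(79) + o(34)) + 31616 = ((-3 - 1*79) + 4*34*(1 + 34)) + 31616 = ((-3 - 79) + 4*34*35) + 31616 = (-82 + 4760) + 31616 = 4678 + 31616 = 36294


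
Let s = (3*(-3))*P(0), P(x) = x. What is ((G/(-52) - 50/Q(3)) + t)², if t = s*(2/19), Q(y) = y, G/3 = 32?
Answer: 521284/1521 ≈ 342.72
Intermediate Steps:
G = 96 (G = 3*32 = 96)
s = 0 (s = (3*(-3))*0 = -9*0 = 0)
t = 0 (t = 0*(2/19) = 0)
((G/(-52) - 50/Q(3)) + t)² = ((96/(-52) - 50/3) + 0)² = ((96*(-1/52) - 50*⅓) + 0)² = ((-24/13 - 50/3) + 0)² = (-722/39 + 0)² = (-722/39)² = 521284/1521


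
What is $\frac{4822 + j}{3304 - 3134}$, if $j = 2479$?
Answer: $\frac{7301}{170} \approx 42.947$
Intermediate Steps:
$\frac{4822 + j}{3304 - 3134} = \frac{4822 + 2479}{3304 - 3134} = \frac{7301}{170}$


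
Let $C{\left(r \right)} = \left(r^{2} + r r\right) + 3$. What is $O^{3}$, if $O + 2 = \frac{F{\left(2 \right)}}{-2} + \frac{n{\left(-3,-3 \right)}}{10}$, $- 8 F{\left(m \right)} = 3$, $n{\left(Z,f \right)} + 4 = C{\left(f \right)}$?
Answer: $- \frac{729}{512000} \approx -0.0014238$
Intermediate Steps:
$C{\left(r \right)} = 3 + 2 r^{2}$ ($C{\left(r \right)} = \left(r^{2} + r^{2}\right) + 3 = 2 r^{2} + 3 = 3 + 2 r^{2}$)
$n{\left(Z,f \right)} = -1 + 2 f^{2}$ ($n{\left(Z,f \right)} = -4 + \left(3 + 2 f^{2}\right) = -1 + 2 f^{2}$)
$F{\left(m \right)} = - \frac{3}{8}$ ($F{\left(m \right)} = \left(- \frac{1}{8}\right) 3 = - \frac{3}{8}$)
$O = - \frac{9}{80}$ ($O = -2 - \left(- \frac{3}{16} - \frac{-1 + 2 \left(-3\right)^{2}}{10}\right) = -2 - \left(- \frac{3}{16} - \left(-1 + 2 \cdot 9\right) \frac{1}{10}\right) = -2 + \left(\frac{3}{16} + \left(-1 + 18\right) \frac{1}{10}\right) = -2 + \left(\frac{3}{16} + 17 \cdot \frac{1}{10}\right) = -2 + \left(\frac{3}{16} + \frac{17}{10}\right) = -2 + \frac{151}{80} = - \frac{9}{80} \approx -0.1125$)
$O^{3} = \left(- \frac{9}{80}\right)^{3} = - \frac{729}{512000}$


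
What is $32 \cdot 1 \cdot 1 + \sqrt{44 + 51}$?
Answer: $32 + \sqrt{95} \approx 41.747$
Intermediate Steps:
$32 \cdot 1 \cdot 1 + \sqrt{44 + 51} = 32 \cdot 1 + \sqrt{95} = 32 + \sqrt{95}$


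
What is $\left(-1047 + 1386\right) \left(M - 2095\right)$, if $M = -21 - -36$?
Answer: $-705120$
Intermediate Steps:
$M = 15$ ($M = -21 + 36 = 15$)
$\left(-1047 + 1386\right) \left(M - 2095\right) = \left(-1047 + 1386\right) \left(15 - 2095\right) = 339 \left(-2080\right) = -705120$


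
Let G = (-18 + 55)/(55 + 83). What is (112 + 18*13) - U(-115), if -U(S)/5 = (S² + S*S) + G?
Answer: 18298433/138 ≈ 1.3260e+5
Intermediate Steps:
G = 37/138 ≈ 0.26812
U(S) = -185/138 - 10*S² (U(S) = -5*((S² + S*S) + 37/138) = -5*((S² + S²) + 37/138) = -5*(2*S² + 37/138) = -5*(37/138 + 2*S²) = -185/138 - 10*S²)
(112 + 18*13) - U(-115) = (112 + 18*13) - (-185/138 - 10*(-115)²) = (112 + 234) - (-185/138 - 10*13225) = 346 - (-185/138 - 132250) = 346 - 1*(-18250685/138) = 346 + 18250685/138 = 18298433/138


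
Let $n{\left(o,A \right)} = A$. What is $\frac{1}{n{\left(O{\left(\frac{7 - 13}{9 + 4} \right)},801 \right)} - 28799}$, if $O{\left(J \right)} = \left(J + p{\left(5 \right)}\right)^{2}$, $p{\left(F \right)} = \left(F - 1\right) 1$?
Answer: $- \frac{1}{27998} \approx -3.5717 \cdot 10^{-5}$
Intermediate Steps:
$p{\left(F \right)} = -1 + F$ ($p{\left(F \right)} = \left(-1 + F\right) 1 = -1 + F$)
$O{\left(J \right)} = \left(4 + J\right)^{2}$ ($O{\left(J \right)} = \left(J + \left(-1 + 5\right)\right)^{2} = \left(J + 4\right)^{2} = \left(4 + J\right)^{2}$)
$\frac{1}{n{\left(O{\left(\frac{7 - 13}{9 + 4} \right)},801 \right)} - 28799} = \frac{1}{801 - 28799} = \frac{1}{-27998} = - \frac{1}{27998}$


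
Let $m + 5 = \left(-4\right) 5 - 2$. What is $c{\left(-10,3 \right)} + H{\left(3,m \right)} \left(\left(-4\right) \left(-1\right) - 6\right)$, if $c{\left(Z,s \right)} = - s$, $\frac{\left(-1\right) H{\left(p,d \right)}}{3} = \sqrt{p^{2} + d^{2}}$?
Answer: $-3 + 18 \sqrt{82} \approx 160.0$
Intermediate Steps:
$m = -27$ ($m = -5 - 22 = -27$)
$H{\left(p,d \right)} = - 3 \sqrt{d^{2} + p^{2}}$ ($H{\left(p,d \right)} = - 3 \sqrt{p^{2} + d^{2}} = - 3 \sqrt{d^{2} + p^{2}}$)
$c{\left(-10,3 \right)} + H{\left(3,m \right)} \left(\left(-4\right) \left(-1\right) - 6\right) = \left(-1\right) 3 + - 3 \sqrt{\left(-27\right)^{2} + 3^{2}} \left(\left(-4\right) \left(-1\right) - 6\right) = -3 + - 3 \sqrt{729 + 9} \left(4 - 6\right) = -3 + - 3 \sqrt{738} \left(-2\right) = -3 + - 3 \cdot 3 \sqrt{82} \left(-2\right) = -3 + - 9 \sqrt{82} \left(-2\right) = -3 + 18 \sqrt{82}$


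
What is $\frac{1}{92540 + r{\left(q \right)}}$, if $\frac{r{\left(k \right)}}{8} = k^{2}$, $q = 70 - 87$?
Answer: $\frac{1}{94852} \approx 1.0543 \cdot 10^{-5}$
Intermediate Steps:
$q = -17$ ($q = 70 - 87 = -17$)
$r{\left(k \right)} = 8 k^{2}$
$\frac{1}{92540 + r{\left(q \right)}} = \frac{1}{92540 + 8 \left(-17\right)^{2}} = \frac{1}{92540 + 8 \cdot 289} = \frac{1}{92540 + 2312} = \frac{1}{94852}$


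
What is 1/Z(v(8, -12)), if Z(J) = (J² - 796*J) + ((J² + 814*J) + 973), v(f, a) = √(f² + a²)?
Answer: 463/620643 - 8*√13/206881 ≈ 0.00060658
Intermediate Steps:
v(f, a) = √(a² + f²)
Z(J) = 973 + 2*J² + 18*J (Z(J) = (J² - 796*J) + (973 + J² + 814*J) = 973 + 2*J² + 18*J)
1/Z(v(8, -12)) = 1/(973 + 2*(√((-12)² + 8²))² + 18*√((-12)² + 8²)) = 1/(973 + 2*(√(144 + 64))² + 18*√(144 + 64)) = 1/(973 + 2*(√208)² + 18*√208) = 1/(973 + 2*(4*√13)² + 18*(4*√13)) = 1/(973 + 2*208 + 72*√13) = 1/(973 + 416 + 72*√13) = 1/(1389 + 72*√13)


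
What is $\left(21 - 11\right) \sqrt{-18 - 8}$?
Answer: $10 i \sqrt{26} \approx 50.99 i$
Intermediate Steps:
$\left(21 - 11\right) \sqrt{-18 - 8} = 10 \sqrt{-26} = 10 i \sqrt{26}$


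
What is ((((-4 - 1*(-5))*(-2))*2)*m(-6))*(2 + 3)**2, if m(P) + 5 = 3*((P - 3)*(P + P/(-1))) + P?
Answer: 1100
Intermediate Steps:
m(P) = -5 + P (m(P) = -5 + (3*((P - 3)*(P + P/(-1))) + P) = -5 + (3*((-3 + P)*(P + P*(-1))) + P) = -5 + (3*((-3 + P)*(P - P)) + P) = -5 + (3*((-3 + P)*0) + P) = -5 + (3*0 + P) = -5 + (0 + P) = -5 + P)
((((-4 - 1*(-5))*(-2))*2)*m(-6))*(2 + 3)**2 = ((((-4 - 1*(-5))*(-2))*2)*(-5 - 6))*(2 + 3)**2 = ((((-4 + 5)*(-2))*2)*(-11))*5**2 = (((1*(-2))*2)*(-11))*25 = (-2*2*(-11))*25 = -4*(-11)*25 = 44*25 = 1100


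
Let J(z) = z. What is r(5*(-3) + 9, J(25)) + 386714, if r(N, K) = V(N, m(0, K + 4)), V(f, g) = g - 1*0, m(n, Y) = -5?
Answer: 386709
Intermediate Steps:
V(f, g) = g (V(f, g) = g + 0 = g)
r(N, K) = -5
r(5*(-3) + 9, J(25)) + 386714 = -5 + 386714 = 386709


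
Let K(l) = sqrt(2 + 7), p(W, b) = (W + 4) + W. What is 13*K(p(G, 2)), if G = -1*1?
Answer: 39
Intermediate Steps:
G = -1
p(W, b) = 4 + 2*W (p(W, b) = (4 + W) + W = 4 + 2*W)
K(l) = 3 (K(l) = sqrt(9) = 3)
13*K(p(G, 2)) = 13*3 = 39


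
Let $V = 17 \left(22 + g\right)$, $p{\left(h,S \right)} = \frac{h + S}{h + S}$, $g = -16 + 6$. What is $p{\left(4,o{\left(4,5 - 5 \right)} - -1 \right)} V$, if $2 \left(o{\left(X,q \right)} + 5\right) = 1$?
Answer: $204$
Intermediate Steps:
$g = -10$
$o{\left(X,q \right)} = - \frac{9}{2}$ ($o{\left(X,q \right)} = -5 + \frac{1}{2} \cdot 1 = -5 + \frac{1}{2} = - \frac{9}{2}$)
$p{\left(h,S \right)} = 1$ ($p{\left(h,S \right)} = \frac{S + h}{S + h} = 1$)
$V = 204$ ($V = 17 \left(22 - 10\right) = 17 \cdot 12 = 204$)
$p{\left(4,o{\left(4,5 - 5 \right)} - -1 \right)} V = 1 \cdot 204 = 204$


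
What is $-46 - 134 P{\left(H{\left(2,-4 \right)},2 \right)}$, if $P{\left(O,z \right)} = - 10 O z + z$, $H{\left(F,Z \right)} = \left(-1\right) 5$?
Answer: $-13714$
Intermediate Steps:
$H{\left(F,Z \right)} = -5$
$P{\left(O,z \right)} = z - 10 O z$ ($P{\left(O,z \right)} = - 10 O z + z = z - 10 O z$)
$-46 - 134 P{\left(H{\left(2,-4 \right)},2 \right)} = -46 - 134 \cdot 2 \left(1 - -50\right) = -46 - 134 \cdot 2 \left(1 + 50\right) = -46 - 134 \cdot 2 \cdot 51 = -46 - 13668 = -13714$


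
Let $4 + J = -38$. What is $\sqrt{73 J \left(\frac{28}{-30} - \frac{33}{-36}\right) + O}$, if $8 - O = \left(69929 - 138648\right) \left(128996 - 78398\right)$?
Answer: $\frac{\sqrt{347704402110}}{10} \approx 58966.0$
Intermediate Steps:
$J = -42$ ($J = -4 - 38 = -42$)
$O = 3477043970$ ($O = 8 - \left(69929 - 138648\right) \left(128996 - 78398\right) = 8 - \left(-68719\right) 50598 = 8 - -3477043962 = 8 + 3477043962 = 3477043970$)
$\sqrt{73 J \left(\frac{28}{-30} - \frac{33}{-36}\right) + O} = \sqrt{73 \left(-42\right) \left(\frac{28}{-30} - \frac{33}{-36}\right) + 3477043970} = \sqrt{- 3066 \left(28 \left(- \frac{1}{30}\right) - - \frac{11}{12}\right) + 3477043970} = \sqrt{- 3066 \left(- \frac{14}{15} + \frac{11}{12}\right) + 3477043970} = \sqrt{\left(-3066\right) \left(- \frac{1}{60}\right) + 3477043970} = \sqrt{\frac{511}{10} + 3477043970} = \sqrt{\frac{34770440211}{10}} = \frac{\sqrt{347704402110}}{10}$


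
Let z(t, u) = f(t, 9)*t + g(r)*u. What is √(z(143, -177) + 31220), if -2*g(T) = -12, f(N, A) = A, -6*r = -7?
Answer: √31445 ≈ 177.33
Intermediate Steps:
r = 7/6 (r = -⅙*(-7) = 7/6 ≈ 1.1667)
g(T) = 6 (g(T) = -½*(-12) = 6)
z(t, u) = 6*u + 9*t (z(t, u) = 9*t + 6*u = 6*u + 9*t)
√(z(143, -177) + 31220) = √((6*(-177) + 9*143) + 31220) = √((-1062 + 1287) + 31220) = √(225 + 31220) = √31445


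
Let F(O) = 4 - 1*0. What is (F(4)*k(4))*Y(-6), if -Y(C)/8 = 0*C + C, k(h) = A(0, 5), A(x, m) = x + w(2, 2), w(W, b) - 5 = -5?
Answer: 0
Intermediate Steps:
w(W, b) = 0 (w(W, b) = 5 - 5 = 0)
A(x, m) = x (A(x, m) = x + 0 = x)
k(h) = 0
F(O) = 4 (F(O) = 4 + 0 = 4)
Y(C) = -8*C (Y(C) = -8*(0*C + C) = -8*(0 + C) = -8*C)
(F(4)*k(4))*Y(-6) = (4*0)*(-8*(-6)) = 0*48 = 0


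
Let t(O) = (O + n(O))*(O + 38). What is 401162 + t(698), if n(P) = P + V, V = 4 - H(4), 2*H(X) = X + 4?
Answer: 1428618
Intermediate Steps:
H(X) = 2 + X/2 (H(X) = (X + 4)/2 = (4 + X)/2 = 2 + X/2)
V = 0 (V = 4 - (2 + (1/2)*4) = 4 - (2 + 2) = 4 - 1*4 = 4 - 4 = 0)
n(P) = P (n(P) = P + 0 = P)
t(O) = 2*O*(38 + O) (t(O) = (O + O)*(O + 38) = (2*O)*(38 + O) = 2*O*(38 + O))
401162 + t(698) = 401162 + 2*698*(38 + 698) = 401162 + 2*698*736 = 401162 + 1027456 = 1428618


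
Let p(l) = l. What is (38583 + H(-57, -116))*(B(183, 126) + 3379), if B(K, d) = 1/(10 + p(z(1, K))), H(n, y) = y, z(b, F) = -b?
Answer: 1169858404/9 ≈ 1.2998e+8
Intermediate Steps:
B(K, d) = ⅑ (B(K, d) = 1/(10 - 1*1) = 1/(10 - 1) = 1/9 = ⅑)
(38583 + H(-57, -116))*(B(183, 126) + 3379) = (38583 - 116)*(⅑ + 3379) = 38467*(30412/9) = 1169858404/9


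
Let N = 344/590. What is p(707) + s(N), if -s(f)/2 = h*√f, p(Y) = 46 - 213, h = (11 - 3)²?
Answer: -167 - 256*√12685/295 ≈ -264.74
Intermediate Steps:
h = 64 (h = 8² = 64)
p(Y) = -167
N = 172/295 (N = 344*(1/590) = 172/295 ≈ 0.58305)
s(f) = -128*√f
p(707) + s(N) = -167 - 256*√12685/295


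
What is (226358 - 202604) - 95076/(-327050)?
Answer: 3884420388/163525 ≈ 23754.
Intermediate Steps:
(226358 - 202604) - 95076/(-327050) = 23754 - 95076*(-1/327050) = 23754 + 47538/163525 = 3884420388/163525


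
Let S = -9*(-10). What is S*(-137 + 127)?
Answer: -900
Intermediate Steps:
S = 90
S*(-137 + 127) = 90*(-137 + 127) = 90*(-10) = -900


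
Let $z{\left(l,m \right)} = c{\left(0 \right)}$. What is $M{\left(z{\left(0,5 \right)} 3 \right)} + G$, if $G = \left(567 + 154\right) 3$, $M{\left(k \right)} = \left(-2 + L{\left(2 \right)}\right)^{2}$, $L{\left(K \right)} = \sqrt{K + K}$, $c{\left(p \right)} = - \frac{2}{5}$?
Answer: $2163$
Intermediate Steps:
$c{\left(p \right)} = - \frac{2}{5}$ ($c{\left(p \right)} = \left(-2\right) \frac{1}{5} = - \frac{2}{5}$)
$L{\left(K \right)} = \sqrt{2} \sqrt{K}$ ($L{\left(K \right)} = \sqrt{2 K} = \sqrt{2} \sqrt{K}$)
$z{\left(l,m \right)} = - \frac{2}{5}$
$M{\left(k \right)} = 0$ ($M{\left(k \right)} = \left(-2 + \sqrt{2} \sqrt{2}\right)^{2} = \left(-2 + 2\right)^{2} = 0^{2} = 0$)
$G = 2163$ ($G = 721 \cdot 3 = 2163$)
$M{\left(z{\left(0,5 \right)} 3 \right)} + G = 0 + 2163 = 2163$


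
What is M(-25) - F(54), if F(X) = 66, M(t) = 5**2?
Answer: -41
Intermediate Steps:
M(t) = 25
M(-25) - F(54) = 25 - 1*66 = 25 - 66 = -41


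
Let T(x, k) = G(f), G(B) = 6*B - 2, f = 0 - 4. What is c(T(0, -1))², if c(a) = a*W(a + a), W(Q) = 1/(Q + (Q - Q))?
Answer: ¼ ≈ 0.25000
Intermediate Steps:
W(Q) = 1/Q (W(Q) = 1/(Q + 0) = 1/Q)
f = -4
G(B) = -2 + 6*B
T(x, k) = -26 (T(x, k) = -2 + 6*(-4) = -2 - 24 = -26)
c(a) = ½ (c(a) = a/(a + a) = a/((2*a)) = a*(1/(2*a)) = ½)
c(T(0, -1))² = (½)² = ¼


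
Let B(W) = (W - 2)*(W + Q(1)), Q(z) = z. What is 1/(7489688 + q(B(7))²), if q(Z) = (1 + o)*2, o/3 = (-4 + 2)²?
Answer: 1/7490364 ≈ 1.3350e-7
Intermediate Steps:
o = 12 (o = 3*(-4 + 2)² = 3*(-2)² = 3*4 = 12)
B(W) = (1 + W)*(-2 + W) (B(W) = (W - 2)*(W + 1) = (-2 + W)*(1 + W) = (1 + W)*(-2 + W))
q(Z) = 26 (q(Z) = (1 + 12)*2 = 13*2 = 26)
1/(7489688 + q(B(7))²) = 1/(7489688 + 26²) = 1/(7489688 + 676) = 1/7490364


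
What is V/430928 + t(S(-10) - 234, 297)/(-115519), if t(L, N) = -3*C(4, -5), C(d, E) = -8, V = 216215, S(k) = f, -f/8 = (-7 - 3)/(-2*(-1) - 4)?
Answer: 24966598313/49780371632 ≈ 0.50154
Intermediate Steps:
f = -40 (f = -8*(-7 - 3)/(-2*(-1) - 4) = -(-80)/(2 - 4) = -(-80)/(-2) = -(-80)*(-1)/2 = -8*5 = -40)
S(k) = -40
t(L, N) = 24 (t(L, N) = -3*(-8) = 24)
V/430928 + t(S(-10) - 234, 297)/(-115519) = 216215/430928 + 24/(-115519) = 216215*(1/430928) + 24*(-1/115519) = 216215/430928 - 24/115519 = 24966598313/49780371632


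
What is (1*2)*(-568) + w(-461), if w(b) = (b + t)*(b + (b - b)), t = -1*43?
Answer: 231208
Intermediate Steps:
t = -43
w(b) = b*(-43 + b) (w(b) = (b - 43)*(b + (b - b)) = (-43 + b)*(b + 0) = (-43 + b)*b = b*(-43 + b))
(1*2)*(-568) + w(-461) = (1*2)*(-568) - 461*(-43 - 461) = 2*(-568) - 461*(-504) = -1136 + 232344 = 231208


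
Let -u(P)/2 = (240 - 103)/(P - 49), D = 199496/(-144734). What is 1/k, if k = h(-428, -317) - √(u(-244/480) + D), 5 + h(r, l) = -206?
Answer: -90715725217/19139231196695 + 2*√192053368887425981/19139231196695 ≈ -0.0046940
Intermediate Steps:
D = -99748/72367 (D = 199496*(-1/144734) = -99748/72367 ≈ -1.3784)
u(P) = -274/(-49 + P) (u(P) = -2*(240 - 103)/(P - 49) = -274/(-49 + P))
h(r, l) = -211 (h(r, l) = -5 - 206 = -211)
k = -211 - 2*√192053368887425981/429932347 (k = -211 - √(-274/(-49 - 244/480) - 99748/72367) = -211 - √(-274/(-49 - 244*1/480) - 99748/72367) = -211 - √(-274/(-49 - 61/120) - 99748/72367) = -211 - √(-274/(-5941/120) - 99748/72367) = -211 - √(-274*(-120/5941) - 99748/72367) = -211 - √(32880/5941 - 99748/72367) = -211 - √(1786824092/429932347) = -211 - 2*√192053368887425981/429932347 ≈ -213.04)
1/k = 1/(-211 - 2*√192053368887425981/429932347)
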